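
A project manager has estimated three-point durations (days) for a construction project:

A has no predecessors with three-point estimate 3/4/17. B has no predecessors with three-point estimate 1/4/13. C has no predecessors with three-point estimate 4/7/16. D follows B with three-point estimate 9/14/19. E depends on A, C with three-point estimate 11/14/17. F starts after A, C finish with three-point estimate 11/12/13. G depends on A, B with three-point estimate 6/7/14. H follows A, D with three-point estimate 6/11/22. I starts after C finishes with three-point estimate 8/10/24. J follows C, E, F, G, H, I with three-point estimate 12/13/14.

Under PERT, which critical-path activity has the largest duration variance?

H

te_A = (3 + 4·4 + 17)/6 = 36/6 = 6; σ²_A = ((17−3)/6)² = 5.444
te_B = (1 + 4·4 + 13)/6 = 30/6 = 5; σ²_B = ((13−1)/6)² = 4.000
te_C = (4 + 4·7 + 16)/6 = 48/6 = 8; σ²_C = ((16−4)/6)² = 4.000
te_D = (9 + 4·14 + 19)/6 = 84/6 = 14; σ²_D = ((19−9)/6)² = 2.778
te_E = (11 + 4·14 + 17)/6 = 84/6 = 14; σ²_E = ((17−11)/6)² = 1.000
te_F = (11 + 4·12 + 13)/6 = 72/6 = 12; σ²_F = ((13−11)/6)² = 0.111
te_G = (6 + 4·7 + 14)/6 = 48/6 = 8; σ²_G = ((14−6)/6)² = 1.778
te_H = (6 + 4·11 + 22)/6 = 72/6 = 12; σ²_H = ((22−6)/6)² = 7.111
te_I = (8 + 4·10 + 24)/6 = 72/6 = 12; σ²_I = ((24−8)/6)² = 7.111
te_J = (12 + 4·13 + 14)/6 = 78/6 = 13; σ²_J = ((14−12)/6)² = 0.111

Forward pass:
ES_A = 0; EF_A = 6
ES_B = 0; EF_B = 5
ES_C = 0; EF_C = 8
ES_D = 5; EF_D = 5+14 = 19
ES_E = max(EF_A=6, EF_C=8) = 8; EF_E = 8+14 = 22
ES_F = max(EF_A=6, EF_C=8) = 8; EF_F = 8+12 = 20
ES_G = max(EF_A=6, EF_B=5) = 6; EF_G = 6+8 = 14
ES_H = max(EF_A=6, EF_D=19) = 19; EF_H = 19+12 = 31
ES_I = 8; EF_I = 8+12 = 20
ES_J = max(EF_C=8, EF_E=22, EF_F=20, EF_G=14, EF_H=31, EF_I=20) = 31; EF_J = 31+13 = 44
Expected project duration μ = 44 days. Critical path: B → D → H → J.

Variances on critical path: σ²_B=4.000, σ²_D=2.778, σ²_H=7.111, σ²_J=0.111.
Largest is σ²_H = 7.111.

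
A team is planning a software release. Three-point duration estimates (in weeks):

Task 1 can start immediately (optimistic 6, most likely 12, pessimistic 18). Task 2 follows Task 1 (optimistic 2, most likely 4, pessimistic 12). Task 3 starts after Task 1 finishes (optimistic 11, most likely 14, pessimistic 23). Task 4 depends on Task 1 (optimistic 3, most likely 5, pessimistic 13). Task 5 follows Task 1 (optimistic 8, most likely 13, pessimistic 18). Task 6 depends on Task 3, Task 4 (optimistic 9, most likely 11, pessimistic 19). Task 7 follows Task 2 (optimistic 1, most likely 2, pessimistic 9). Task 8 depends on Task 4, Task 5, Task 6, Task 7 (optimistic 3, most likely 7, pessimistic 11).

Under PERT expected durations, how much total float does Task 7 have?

te_Task 1 = (6 + 4·12 + 18)/6 = 72/6 = 12
te_Task 2 = (2 + 4·4 + 12)/6 = 30/6 = 5
te_Task 3 = (11 + 4·14 + 23)/6 = 90/6 = 15
te_Task 4 = (3 + 4·5 + 13)/6 = 36/6 = 6
te_Task 5 = (8 + 4·13 + 18)/6 = 78/6 = 13
te_Task 6 = (9 + 4·11 + 19)/6 = 72/6 = 12
te_Task 7 = (1 + 4·2 + 9)/6 = 18/6 = 3
te_Task 8 = (3 + 4·7 + 11)/6 = 42/6 = 7

Forward pass:
ES_Task 1 = 0; EF_Task 1 = 12
ES_Task 2 = 12; EF_Task 2 = 12+5 = 17
ES_Task 3 = 12; EF_Task 3 = 12+15 = 27
ES_Task 4 = 12; EF_Task 4 = 12+6 = 18
ES_Task 5 = 12; EF_Task 5 = 12+13 = 25
ES_Task 6 = max(EF_Task 3=27, EF_Task 4=18) = 27; EF_Task 6 = 27+12 = 39
ES_Task 7 = 17; EF_Task 7 = 17+3 = 20
ES_Task 8 = max(EF_Task 4=18, EF_Task 5=25, EF_Task 6=39, EF_Task 7=20) = 39; EF_Task 8 = 39+7 = 46
Expected project duration μ = 46 weeks. Critical path: Task 1 → Task 3 → Task 6 → Task 8.

Backward pass:
LF_Task 8 = 46; LS_Task 8 = 46−7 = 39
LF_Task 7 = LS_Task 8 = 39; LS_Task 7 = 39−3 = 36
LF_Task 6 = LS_Task 8 = 39; LS_Task 6 = 39−12 = 27
LF_Task 5 = LS_Task 8 = 39; LS_Task 5 = 39−13 = 26
LF_Task 4 = min(LS_Task 6=27, LS_Task 8=39) = 27; LS_Task 4 = 27−6 = 21
LF_Task 3 = LS_Task 6 = 27; LS_Task 3 = 27−15 = 12
LF_Task 2 = LS_Task 7 = 36; LS_Task 2 = 36−5 = 31
LF_Task 1 = min(LS_Task 2=31, LS_Task 3=12, LS_Task 4=21, LS_Task 5=26) = 12; LS_Task 1 = 12−12 = 0
Slack_Task 7 = LS_Task 7 − ES_Task 7 = 36 − 17 = 19

19 weeks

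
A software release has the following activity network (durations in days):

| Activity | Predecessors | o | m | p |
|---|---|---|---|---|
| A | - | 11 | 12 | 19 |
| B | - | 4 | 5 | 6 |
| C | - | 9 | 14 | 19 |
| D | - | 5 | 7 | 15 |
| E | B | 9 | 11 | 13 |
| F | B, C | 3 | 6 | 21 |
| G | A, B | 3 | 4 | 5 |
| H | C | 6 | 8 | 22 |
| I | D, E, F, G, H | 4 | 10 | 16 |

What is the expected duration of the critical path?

te_A = (11 + 4·12 + 19)/6 = 78/6 = 13
te_B = (4 + 4·5 + 6)/6 = 30/6 = 5
te_C = (9 + 4·14 + 19)/6 = 84/6 = 14
te_D = (5 + 4·7 + 15)/6 = 48/6 = 8
te_E = (9 + 4·11 + 13)/6 = 66/6 = 11
te_F = (3 + 4·6 + 21)/6 = 48/6 = 8
te_G = (3 + 4·4 + 5)/6 = 24/6 = 4
te_H = (6 + 4·8 + 22)/6 = 60/6 = 10
te_I = (4 + 4·10 + 16)/6 = 60/6 = 10

Forward pass:
ES_A = 0; EF_A = 13
ES_B = 0; EF_B = 5
ES_C = 0; EF_C = 14
ES_D = 0; EF_D = 8
ES_E = 5; EF_E = 5+11 = 16
ES_F = max(EF_B=5, EF_C=14) = 14; EF_F = 14+8 = 22
ES_G = max(EF_A=13, EF_B=5) = 13; EF_G = 13+4 = 17
ES_H = 14; EF_H = 14+10 = 24
ES_I = max(EF_D=8, EF_E=16, EF_F=22, EF_G=17, EF_H=24) = 24; EF_I = 24+10 = 34
Expected project duration μ = 34 days. Critical path: C → H → I.

34 days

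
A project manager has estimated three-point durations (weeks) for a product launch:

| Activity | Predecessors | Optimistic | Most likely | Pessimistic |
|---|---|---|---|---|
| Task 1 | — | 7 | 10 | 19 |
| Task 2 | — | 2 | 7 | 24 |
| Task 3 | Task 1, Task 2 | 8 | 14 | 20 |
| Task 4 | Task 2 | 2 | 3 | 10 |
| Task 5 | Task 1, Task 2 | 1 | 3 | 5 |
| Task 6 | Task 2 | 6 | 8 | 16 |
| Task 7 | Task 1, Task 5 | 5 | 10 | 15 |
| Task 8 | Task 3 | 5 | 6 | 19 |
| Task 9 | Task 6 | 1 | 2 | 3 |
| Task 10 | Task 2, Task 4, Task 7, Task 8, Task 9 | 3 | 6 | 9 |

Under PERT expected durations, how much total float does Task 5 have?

9 weeks

te_Task 1 = (7 + 4·10 + 19)/6 = 66/6 = 11
te_Task 2 = (2 + 4·7 + 24)/6 = 54/6 = 9
te_Task 3 = (8 + 4·14 + 20)/6 = 84/6 = 14
te_Task 4 = (2 + 4·3 + 10)/6 = 24/6 = 4
te_Task 5 = (1 + 4·3 + 5)/6 = 18/6 = 3
te_Task 6 = (6 + 4·8 + 16)/6 = 54/6 = 9
te_Task 7 = (5 + 4·10 + 15)/6 = 60/6 = 10
te_Task 8 = (5 + 4·6 + 19)/6 = 48/6 = 8
te_Task 9 = (1 + 4·2 + 3)/6 = 12/6 = 2
te_Task 10 = (3 + 4·6 + 9)/6 = 36/6 = 6

Forward pass:
ES_Task 1 = 0; EF_Task 1 = 11
ES_Task 2 = 0; EF_Task 2 = 9
ES_Task 3 = max(EF_Task 1=11, EF_Task 2=9) = 11; EF_Task 3 = 11+14 = 25
ES_Task 4 = 9; EF_Task 4 = 9+4 = 13
ES_Task 5 = max(EF_Task 1=11, EF_Task 2=9) = 11; EF_Task 5 = 11+3 = 14
ES_Task 6 = 9; EF_Task 6 = 9+9 = 18
ES_Task 7 = max(EF_Task 1=11, EF_Task 5=14) = 14; EF_Task 7 = 14+10 = 24
ES_Task 8 = 25; EF_Task 8 = 25+8 = 33
ES_Task 9 = 18; EF_Task 9 = 18+2 = 20
ES_Task 10 = max(EF_Task 2=9, EF_Task 4=13, EF_Task 7=24, EF_Task 8=33, EF_Task 9=20) = 33; EF_Task 10 = 33+6 = 39
Expected project duration μ = 39 weeks. Critical path: Task 1 → Task 3 → Task 8 → Task 10.

Backward pass:
LF_Task 10 = 39; LS_Task 10 = 39−6 = 33
LF_Task 9 = LS_Task 10 = 33; LS_Task 9 = 33−2 = 31
LF_Task 8 = LS_Task 10 = 33; LS_Task 8 = 33−8 = 25
LF_Task 7 = LS_Task 10 = 33; LS_Task 7 = 33−10 = 23
LF_Task 6 = LS_Task 9 = 31; LS_Task 6 = 31−9 = 22
LF_Task 5 = LS_Task 7 = 23; LS_Task 5 = 23−3 = 20
LF_Task 4 = LS_Task 10 = 33; LS_Task 4 = 33−4 = 29
LF_Task 3 = LS_Task 8 = 25; LS_Task 3 = 25−14 = 11
LF_Task 2 = min(LS_Task 3=11, LS_Task 4=29, LS_Task 5=20, LS_Task 6=22, LS_Task 10=33) = 11; LS_Task 2 = 11−9 = 2
LF_Task 1 = min(LS_Task 3=11, LS_Task 5=20, LS_Task 7=23) = 11; LS_Task 1 = 11−11 = 0
Slack_Task 5 = LS_Task 5 − ES_Task 5 = 20 − 11 = 9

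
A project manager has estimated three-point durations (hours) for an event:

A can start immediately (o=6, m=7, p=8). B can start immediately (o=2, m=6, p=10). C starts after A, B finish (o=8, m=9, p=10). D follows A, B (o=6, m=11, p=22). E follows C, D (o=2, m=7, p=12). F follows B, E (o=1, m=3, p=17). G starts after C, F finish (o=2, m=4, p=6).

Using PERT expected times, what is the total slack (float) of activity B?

te_A = (6 + 4·7 + 8)/6 = 42/6 = 7
te_B = (2 + 4·6 + 10)/6 = 36/6 = 6
te_C = (8 + 4·9 + 10)/6 = 54/6 = 9
te_D = (6 + 4·11 + 22)/6 = 72/6 = 12
te_E = (2 + 4·7 + 12)/6 = 42/6 = 7
te_F = (1 + 4·3 + 17)/6 = 30/6 = 5
te_G = (2 + 4·4 + 6)/6 = 24/6 = 4

Forward pass:
ES_A = 0; EF_A = 7
ES_B = 0; EF_B = 6
ES_C = max(EF_A=7, EF_B=6) = 7; EF_C = 7+9 = 16
ES_D = max(EF_A=7, EF_B=6) = 7; EF_D = 7+12 = 19
ES_E = max(EF_C=16, EF_D=19) = 19; EF_E = 19+7 = 26
ES_F = max(EF_B=6, EF_E=26) = 26; EF_F = 26+5 = 31
ES_G = max(EF_C=16, EF_F=31) = 31; EF_G = 31+4 = 35
Expected project duration μ = 35 hours. Critical path: A → D → E → F → G.

Backward pass:
LF_G = 35; LS_G = 35−4 = 31
LF_F = LS_G = 31; LS_F = 31−5 = 26
LF_E = LS_F = 26; LS_E = 26−7 = 19
LF_D = LS_E = 19; LS_D = 19−12 = 7
LF_C = min(LS_E=19, LS_G=31) = 19; LS_C = 19−9 = 10
LF_B = min(LS_C=10, LS_D=7, LS_F=26) = 7; LS_B = 7−6 = 1
LF_A = min(LS_C=10, LS_D=7) = 7; LS_A = 7−7 = 0
Slack_B = LS_B − ES_B = 1 − 0 = 1

1 hours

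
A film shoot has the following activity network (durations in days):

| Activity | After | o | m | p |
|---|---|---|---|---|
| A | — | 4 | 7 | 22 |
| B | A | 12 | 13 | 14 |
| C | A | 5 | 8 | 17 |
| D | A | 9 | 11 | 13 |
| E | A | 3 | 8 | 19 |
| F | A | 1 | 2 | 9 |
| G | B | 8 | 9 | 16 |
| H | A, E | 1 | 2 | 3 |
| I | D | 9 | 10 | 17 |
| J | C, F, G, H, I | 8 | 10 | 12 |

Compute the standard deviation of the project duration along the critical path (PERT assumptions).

te_A = (4 + 4·7 + 22)/6 = 54/6 = 9; σ²_A = ((22−4)/6)² = 9.000
te_B = (12 + 4·13 + 14)/6 = 78/6 = 13; σ²_B = ((14−12)/6)² = 0.111
te_C = (5 + 4·8 + 17)/6 = 54/6 = 9; σ²_C = ((17−5)/6)² = 4.000
te_D = (9 + 4·11 + 13)/6 = 66/6 = 11; σ²_D = ((13−9)/6)² = 0.444
te_E = (3 + 4·8 + 19)/6 = 54/6 = 9; σ²_E = ((19−3)/6)² = 7.111
te_F = (1 + 4·2 + 9)/6 = 18/6 = 3; σ²_F = ((9−1)/6)² = 1.778
te_G = (8 + 4·9 + 16)/6 = 60/6 = 10; σ²_G = ((16−8)/6)² = 1.778
te_H = (1 + 4·2 + 3)/6 = 12/6 = 2; σ²_H = ((3−1)/6)² = 0.111
te_I = (9 + 4·10 + 17)/6 = 66/6 = 11; σ²_I = ((17−9)/6)² = 1.778
te_J = (8 + 4·10 + 12)/6 = 60/6 = 10; σ²_J = ((12−8)/6)² = 0.444

Forward pass:
ES_A = 0; EF_A = 9
ES_B = 9; EF_B = 9+13 = 22
ES_C = 9; EF_C = 9+9 = 18
ES_D = 9; EF_D = 9+11 = 20
ES_E = 9; EF_E = 9+9 = 18
ES_F = 9; EF_F = 9+3 = 12
ES_G = 22; EF_G = 22+10 = 32
ES_H = max(EF_A=9, EF_E=18) = 18; EF_H = 18+2 = 20
ES_I = 20; EF_I = 20+11 = 31
ES_J = max(EF_C=18, EF_F=12, EF_G=32, EF_H=20, EF_I=31) = 32; EF_J = 32+10 = 42
Expected project duration μ = 42 days. Critical path: A → B → G → J.

Variance along critical path = 9.000 + 0.111 + 1.778 + 0.444 = 11.333
σ = √11.333 = 3.367 days

3.37 days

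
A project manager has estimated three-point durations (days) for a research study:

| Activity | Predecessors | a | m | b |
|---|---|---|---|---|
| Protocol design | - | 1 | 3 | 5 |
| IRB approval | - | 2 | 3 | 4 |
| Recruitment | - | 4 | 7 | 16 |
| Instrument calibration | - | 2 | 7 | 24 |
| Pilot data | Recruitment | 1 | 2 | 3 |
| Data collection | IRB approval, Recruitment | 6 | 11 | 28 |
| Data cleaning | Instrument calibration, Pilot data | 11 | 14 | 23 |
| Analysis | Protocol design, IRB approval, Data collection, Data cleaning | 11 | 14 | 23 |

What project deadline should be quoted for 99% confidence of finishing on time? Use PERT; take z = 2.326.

te_Protocol design = (1 + 4·3 + 5)/6 = 18/6 = 3; σ²_Protocol design = ((5−1)/6)² = 0.444
te_IRB approval = (2 + 4·3 + 4)/6 = 18/6 = 3; σ²_IRB approval = ((4−2)/6)² = 0.111
te_Recruitment = (4 + 4·7 + 16)/6 = 48/6 = 8; σ²_Recruitment = ((16−4)/6)² = 4.000
te_Instrument calibration = (2 + 4·7 + 24)/6 = 54/6 = 9; σ²_Instrument calibration = ((24−2)/6)² = 13.444
te_Pilot data = (1 + 4·2 + 3)/6 = 12/6 = 2; σ²_Pilot data = ((3−1)/6)² = 0.111
te_Data collection = (6 + 4·11 + 28)/6 = 78/6 = 13; σ²_Data collection = ((28−6)/6)² = 13.444
te_Data cleaning = (11 + 4·14 + 23)/6 = 90/6 = 15; σ²_Data cleaning = ((23−11)/6)² = 4.000
te_Analysis = (11 + 4·14 + 23)/6 = 90/6 = 15; σ²_Analysis = ((23−11)/6)² = 4.000

Forward pass:
ES_Protocol design = 0; EF_Protocol design = 3
ES_IRB approval = 0; EF_IRB approval = 3
ES_Recruitment = 0; EF_Recruitment = 8
ES_Instrument calibration = 0; EF_Instrument calibration = 9
ES_Pilot data = 8; EF_Pilot data = 8+2 = 10
ES_Data collection = max(EF_IRB approval=3, EF_Recruitment=8) = 8; EF_Data collection = 8+13 = 21
ES_Data cleaning = max(EF_Instrument calibration=9, EF_Pilot data=10) = 10; EF_Data cleaning = 10+15 = 25
ES_Analysis = max(EF_Protocol design=3, EF_IRB approval=3, EF_Data collection=21, EF_Data cleaning=25) = 25; EF_Analysis = 25+15 = 40
Expected project duration μ = 40 days. Critical path: Recruitment → Pilot data → Data cleaning → Analysis.

Variance along critical path = 4.000 + 0.111 + 4.000 + 4.000 = 12.111; σ = 3.480 days.
D = μ + z·σ = 40 + 2.326·3.480 = 48.1 days

48.1 days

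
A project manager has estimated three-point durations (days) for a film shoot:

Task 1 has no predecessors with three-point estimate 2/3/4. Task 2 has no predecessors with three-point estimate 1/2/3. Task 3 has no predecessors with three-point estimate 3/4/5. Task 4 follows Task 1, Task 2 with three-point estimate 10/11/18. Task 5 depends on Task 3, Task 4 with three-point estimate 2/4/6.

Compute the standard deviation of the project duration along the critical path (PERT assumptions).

1.53 days

te_Task 1 = (2 + 4·3 + 4)/6 = 18/6 = 3; σ²_Task 1 = ((4−2)/6)² = 0.111
te_Task 2 = (1 + 4·2 + 3)/6 = 12/6 = 2; σ²_Task 2 = ((3−1)/6)² = 0.111
te_Task 3 = (3 + 4·4 + 5)/6 = 24/6 = 4; σ²_Task 3 = ((5−3)/6)² = 0.111
te_Task 4 = (10 + 4·11 + 18)/6 = 72/6 = 12; σ²_Task 4 = ((18−10)/6)² = 1.778
te_Task 5 = (2 + 4·4 + 6)/6 = 24/6 = 4; σ²_Task 5 = ((6−2)/6)² = 0.444

Forward pass:
ES_Task 1 = 0; EF_Task 1 = 3
ES_Task 2 = 0; EF_Task 2 = 2
ES_Task 3 = 0; EF_Task 3 = 4
ES_Task 4 = max(EF_Task 1=3, EF_Task 2=2) = 3; EF_Task 4 = 3+12 = 15
ES_Task 5 = max(EF_Task 3=4, EF_Task 4=15) = 15; EF_Task 5 = 15+4 = 19
Expected project duration μ = 19 days. Critical path: Task 1 → Task 4 → Task 5.

Variance along critical path = 0.111 + 1.778 + 0.444 = 2.333
σ = √2.333 = 1.528 days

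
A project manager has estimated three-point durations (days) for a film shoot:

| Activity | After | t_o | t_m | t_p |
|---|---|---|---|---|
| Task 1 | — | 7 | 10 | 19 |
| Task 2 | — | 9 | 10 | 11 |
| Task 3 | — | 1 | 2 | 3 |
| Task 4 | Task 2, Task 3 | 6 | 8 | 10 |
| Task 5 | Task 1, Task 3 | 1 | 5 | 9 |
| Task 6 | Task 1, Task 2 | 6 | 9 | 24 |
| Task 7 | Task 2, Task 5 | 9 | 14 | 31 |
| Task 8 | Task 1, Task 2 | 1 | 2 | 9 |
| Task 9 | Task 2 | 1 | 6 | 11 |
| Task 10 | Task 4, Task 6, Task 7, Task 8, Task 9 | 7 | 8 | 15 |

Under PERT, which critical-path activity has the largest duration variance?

te_Task 1 = (7 + 4·10 + 19)/6 = 66/6 = 11; σ²_Task 1 = ((19−7)/6)² = 4.000
te_Task 2 = (9 + 4·10 + 11)/6 = 60/6 = 10; σ²_Task 2 = ((11−9)/6)² = 0.111
te_Task 3 = (1 + 4·2 + 3)/6 = 12/6 = 2; σ²_Task 3 = ((3−1)/6)² = 0.111
te_Task 4 = (6 + 4·8 + 10)/6 = 48/6 = 8; σ²_Task 4 = ((10−6)/6)² = 0.444
te_Task 5 = (1 + 4·5 + 9)/6 = 30/6 = 5; σ²_Task 5 = ((9−1)/6)² = 1.778
te_Task 6 = (6 + 4·9 + 24)/6 = 66/6 = 11; σ²_Task 6 = ((24−6)/6)² = 9.000
te_Task 7 = (9 + 4·14 + 31)/6 = 96/6 = 16; σ²_Task 7 = ((31−9)/6)² = 13.444
te_Task 8 = (1 + 4·2 + 9)/6 = 18/6 = 3; σ²_Task 8 = ((9−1)/6)² = 1.778
te_Task 9 = (1 + 4·6 + 11)/6 = 36/6 = 6; σ²_Task 9 = ((11−1)/6)² = 2.778
te_Task 10 = (7 + 4·8 + 15)/6 = 54/6 = 9; σ²_Task 10 = ((15−7)/6)² = 1.778

Forward pass:
ES_Task 1 = 0; EF_Task 1 = 11
ES_Task 2 = 0; EF_Task 2 = 10
ES_Task 3 = 0; EF_Task 3 = 2
ES_Task 4 = max(EF_Task 2=10, EF_Task 3=2) = 10; EF_Task 4 = 10+8 = 18
ES_Task 5 = max(EF_Task 1=11, EF_Task 3=2) = 11; EF_Task 5 = 11+5 = 16
ES_Task 6 = max(EF_Task 1=11, EF_Task 2=10) = 11; EF_Task 6 = 11+11 = 22
ES_Task 7 = max(EF_Task 2=10, EF_Task 5=16) = 16; EF_Task 7 = 16+16 = 32
ES_Task 8 = max(EF_Task 1=11, EF_Task 2=10) = 11; EF_Task 8 = 11+3 = 14
ES_Task 9 = 10; EF_Task 9 = 10+6 = 16
ES_Task 10 = max(EF_Task 4=18, EF_Task 6=22, EF_Task 7=32, EF_Task 8=14, EF_Task 9=16) = 32; EF_Task 10 = 32+9 = 41
Expected project duration μ = 41 days. Critical path: Task 1 → Task 5 → Task 7 → Task 10.

Variances on critical path: σ²_Task 1=4.000, σ²_Task 5=1.778, σ²_Task 7=13.444, σ²_Task 10=1.778.
Largest is σ²_Task 7 = 13.444.

Task 7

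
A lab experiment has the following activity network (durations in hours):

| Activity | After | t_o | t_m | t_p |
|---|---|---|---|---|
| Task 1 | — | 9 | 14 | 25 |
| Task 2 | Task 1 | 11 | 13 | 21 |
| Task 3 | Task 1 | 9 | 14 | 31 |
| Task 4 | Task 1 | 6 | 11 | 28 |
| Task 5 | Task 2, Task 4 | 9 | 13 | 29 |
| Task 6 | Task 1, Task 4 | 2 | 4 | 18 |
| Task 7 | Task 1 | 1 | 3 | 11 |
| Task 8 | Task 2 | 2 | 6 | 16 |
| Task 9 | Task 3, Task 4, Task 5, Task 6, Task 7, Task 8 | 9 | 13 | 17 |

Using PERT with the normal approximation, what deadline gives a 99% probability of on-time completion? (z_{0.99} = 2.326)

te_Task 1 = (9 + 4·14 + 25)/6 = 90/6 = 15; σ²_Task 1 = ((25−9)/6)² = 7.111
te_Task 2 = (11 + 4·13 + 21)/6 = 84/6 = 14; σ²_Task 2 = ((21−11)/6)² = 2.778
te_Task 3 = (9 + 4·14 + 31)/6 = 96/6 = 16; σ²_Task 3 = ((31−9)/6)² = 13.444
te_Task 4 = (6 + 4·11 + 28)/6 = 78/6 = 13; σ²_Task 4 = ((28−6)/6)² = 13.444
te_Task 5 = (9 + 4·13 + 29)/6 = 90/6 = 15; σ²_Task 5 = ((29−9)/6)² = 11.111
te_Task 6 = (2 + 4·4 + 18)/6 = 36/6 = 6; σ²_Task 6 = ((18−2)/6)² = 7.111
te_Task 7 = (1 + 4·3 + 11)/6 = 24/6 = 4; σ²_Task 7 = ((11−1)/6)² = 2.778
te_Task 8 = (2 + 4·6 + 16)/6 = 42/6 = 7; σ²_Task 8 = ((16−2)/6)² = 5.444
te_Task 9 = (9 + 4·13 + 17)/6 = 78/6 = 13; σ²_Task 9 = ((17−9)/6)² = 1.778

Forward pass:
ES_Task 1 = 0; EF_Task 1 = 15
ES_Task 2 = 15; EF_Task 2 = 15+14 = 29
ES_Task 3 = 15; EF_Task 3 = 15+16 = 31
ES_Task 4 = 15; EF_Task 4 = 15+13 = 28
ES_Task 5 = max(EF_Task 2=29, EF_Task 4=28) = 29; EF_Task 5 = 29+15 = 44
ES_Task 6 = max(EF_Task 1=15, EF_Task 4=28) = 28; EF_Task 6 = 28+6 = 34
ES_Task 7 = 15; EF_Task 7 = 15+4 = 19
ES_Task 8 = 29; EF_Task 8 = 29+7 = 36
ES_Task 9 = max(EF_Task 3=31, EF_Task 4=28, EF_Task 5=44, EF_Task 6=34, EF_Task 7=19, EF_Task 8=36) = 44; EF_Task 9 = 44+13 = 57
Expected project duration μ = 57 hours. Critical path: Task 1 → Task 2 → Task 5 → Task 9.

Variance along critical path = 7.111 + 2.778 + 11.111 + 1.778 = 22.778; σ = 4.773 hours.
D = μ + z·σ = 57 + 2.326·4.773 = 68.1 hours

68.1 hours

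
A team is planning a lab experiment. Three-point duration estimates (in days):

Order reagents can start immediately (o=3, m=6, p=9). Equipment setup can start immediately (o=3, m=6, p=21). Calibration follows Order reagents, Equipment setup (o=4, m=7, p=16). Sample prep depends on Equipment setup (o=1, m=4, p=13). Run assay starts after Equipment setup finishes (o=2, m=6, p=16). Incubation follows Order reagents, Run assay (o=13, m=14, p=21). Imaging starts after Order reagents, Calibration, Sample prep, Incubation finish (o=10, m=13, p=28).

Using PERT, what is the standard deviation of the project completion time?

te_Order reagents = (3 + 4·6 + 9)/6 = 36/6 = 6; σ²_Order reagents = ((9−3)/6)² = 1.000
te_Equipment setup = (3 + 4·6 + 21)/6 = 48/6 = 8; σ²_Equipment setup = ((21−3)/6)² = 9.000
te_Calibration = (4 + 4·7 + 16)/6 = 48/6 = 8; σ²_Calibration = ((16−4)/6)² = 4.000
te_Sample prep = (1 + 4·4 + 13)/6 = 30/6 = 5; σ²_Sample prep = ((13−1)/6)² = 4.000
te_Run assay = (2 + 4·6 + 16)/6 = 42/6 = 7; σ²_Run assay = ((16−2)/6)² = 5.444
te_Incubation = (13 + 4·14 + 21)/6 = 90/6 = 15; σ²_Incubation = ((21−13)/6)² = 1.778
te_Imaging = (10 + 4·13 + 28)/6 = 90/6 = 15; σ²_Imaging = ((28−10)/6)² = 9.000

Forward pass:
ES_Order reagents = 0; EF_Order reagents = 6
ES_Equipment setup = 0; EF_Equipment setup = 8
ES_Calibration = max(EF_Order reagents=6, EF_Equipment setup=8) = 8; EF_Calibration = 8+8 = 16
ES_Sample prep = 8; EF_Sample prep = 8+5 = 13
ES_Run assay = 8; EF_Run assay = 8+7 = 15
ES_Incubation = max(EF_Order reagents=6, EF_Run assay=15) = 15; EF_Incubation = 15+15 = 30
ES_Imaging = max(EF_Order reagents=6, EF_Calibration=16, EF_Sample prep=13, EF_Incubation=30) = 30; EF_Imaging = 30+15 = 45
Expected project duration μ = 45 days. Critical path: Equipment setup → Run assay → Incubation → Imaging.

Variance along critical path = 9.000 + 5.444 + 1.778 + 9.000 = 25.222
σ = √25.222 = 5.022 days

5.02 days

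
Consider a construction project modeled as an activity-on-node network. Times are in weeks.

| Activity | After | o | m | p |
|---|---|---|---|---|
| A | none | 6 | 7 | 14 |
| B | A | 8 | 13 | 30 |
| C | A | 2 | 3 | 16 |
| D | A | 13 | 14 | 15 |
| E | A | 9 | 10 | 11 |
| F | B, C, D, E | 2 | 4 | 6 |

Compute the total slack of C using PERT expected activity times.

10 weeks

te_A = (6 + 4·7 + 14)/6 = 48/6 = 8
te_B = (8 + 4·13 + 30)/6 = 90/6 = 15
te_C = (2 + 4·3 + 16)/6 = 30/6 = 5
te_D = (13 + 4·14 + 15)/6 = 84/6 = 14
te_E = (9 + 4·10 + 11)/6 = 60/6 = 10
te_F = (2 + 4·4 + 6)/6 = 24/6 = 4

Forward pass:
ES_A = 0; EF_A = 8
ES_B = 8; EF_B = 8+15 = 23
ES_C = 8; EF_C = 8+5 = 13
ES_D = 8; EF_D = 8+14 = 22
ES_E = 8; EF_E = 8+10 = 18
ES_F = max(EF_B=23, EF_C=13, EF_D=22, EF_E=18) = 23; EF_F = 23+4 = 27
Expected project duration μ = 27 weeks. Critical path: A → B → F.

Backward pass:
LF_F = 27; LS_F = 27−4 = 23
LF_E = LS_F = 23; LS_E = 23−10 = 13
LF_D = LS_F = 23; LS_D = 23−14 = 9
LF_C = LS_F = 23; LS_C = 23−5 = 18
LF_B = LS_F = 23; LS_B = 23−15 = 8
LF_A = min(LS_B=8, LS_C=18, LS_D=9, LS_E=13) = 8; LS_A = 8−8 = 0
Slack_C = LS_C − ES_C = 18 − 8 = 10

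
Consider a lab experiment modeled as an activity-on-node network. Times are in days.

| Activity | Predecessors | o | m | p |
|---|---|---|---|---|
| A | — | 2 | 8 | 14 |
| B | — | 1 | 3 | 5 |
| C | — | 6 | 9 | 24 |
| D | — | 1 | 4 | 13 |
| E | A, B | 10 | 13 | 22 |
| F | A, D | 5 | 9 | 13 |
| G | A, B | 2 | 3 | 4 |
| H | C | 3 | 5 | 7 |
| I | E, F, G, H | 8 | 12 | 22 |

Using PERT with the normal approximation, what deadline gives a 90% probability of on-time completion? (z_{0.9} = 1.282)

39.7 days

te_A = (2 + 4·8 + 14)/6 = 48/6 = 8; σ²_A = ((14−2)/6)² = 4.000
te_B = (1 + 4·3 + 5)/6 = 18/6 = 3; σ²_B = ((5−1)/6)² = 0.444
te_C = (6 + 4·9 + 24)/6 = 66/6 = 11; σ²_C = ((24−6)/6)² = 9.000
te_D = (1 + 4·4 + 13)/6 = 30/6 = 5; σ²_D = ((13−1)/6)² = 4.000
te_E = (10 + 4·13 + 22)/6 = 84/6 = 14; σ²_E = ((22−10)/6)² = 4.000
te_F = (5 + 4·9 + 13)/6 = 54/6 = 9; σ²_F = ((13−5)/6)² = 1.778
te_G = (2 + 4·3 + 4)/6 = 18/6 = 3; σ²_G = ((4−2)/6)² = 0.111
te_H = (3 + 4·5 + 7)/6 = 30/6 = 5; σ²_H = ((7−3)/6)² = 0.444
te_I = (8 + 4·12 + 22)/6 = 78/6 = 13; σ²_I = ((22−8)/6)² = 5.444

Forward pass:
ES_A = 0; EF_A = 8
ES_B = 0; EF_B = 3
ES_C = 0; EF_C = 11
ES_D = 0; EF_D = 5
ES_E = max(EF_A=8, EF_B=3) = 8; EF_E = 8+14 = 22
ES_F = max(EF_A=8, EF_D=5) = 8; EF_F = 8+9 = 17
ES_G = max(EF_A=8, EF_B=3) = 8; EF_G = 8+3 = 11
ES_H = 11; EF_H = 11+5 = 16
ES_I = max(EF_E=22, EF_F=17, EF_G=11, EF_H=16) = 22; EF_I = 22+13 = 35
Expected project duration μ = 35 days. Critical path: A → E → I.

Variance along critical path = 4.000 + 4.000 + 5.444 = 13.444; σ = 3.667 days.
D = μ + z·σ = 35 + 1.282·3.667 = 39.7 days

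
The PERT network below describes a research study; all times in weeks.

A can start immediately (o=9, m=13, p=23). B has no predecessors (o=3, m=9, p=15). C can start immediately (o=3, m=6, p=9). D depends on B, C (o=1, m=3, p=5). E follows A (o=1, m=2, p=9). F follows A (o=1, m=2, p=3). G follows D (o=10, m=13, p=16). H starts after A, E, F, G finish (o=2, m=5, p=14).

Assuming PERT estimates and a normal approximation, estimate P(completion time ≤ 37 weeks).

te_A = (9 + 4·13 + 23)/6 = 84/6 = 14; σ²_A = ((23−9)/6)² = 5.444
te_B = (3 + 4·9 + 15)/6 = 54/6 = 9; σ²_B = ((15−3)/6)² = 4.000
te_C = (3 + 4·6 + 9)/6 = 36/6 = 6; σ²_C = ((9−3)/6)² = 1.000
te_D = (1 + 4·3 + 5)/6 = 18/6 = 3; σ²_D = ((5−1)/6)² = 0.444
te_E = (1 + 4·2 + 9)/6 = 18/6 = 3; σ²_E = ((9−1)/6)² = 1.778
te_F = (1 + 4·2 + 3)/6 = 12/6 = 2; σ²_F = ((3−1)/6)² = 0.111
te_G = (10 + 4·13 + 16)/6 = 78/6 = 13; σ²_G = ((16−10)/6)² = 1.000
te_H = (2 + 4·5 + 14)/6 = 36/6 = 6; σ²_H = ((14−2)/6)² = 4.000

Forward pass:
ES_A = 0; EF_A = 14
ES_B = 0; EF_B = 9
ES_C = 0; EF_C = 6
ES_D = max(EF_B=9, EF_C=6) = 9; EF_D = 9+3 = 12
ES_E = 14; EF_E = 14+3 = 17
ES_F = 14; EF_F = 14+2 = 16
ES_G = 12; EF_G = 12+13 = 25
ES_H = max(EF_A=14, EF_E=17, EF_F=16, EF_G=25) = 25; EF_H = 25+6 = 31
Expected project duration μ = 31 weeks. Critical path: B → D → G → H.

Variance along critical path = 4.000 + 0.444 + 1.000 + 4.000 = 9.444; σ = √9.444 = 3.073 weeks.
Z = (37 − 31) / 3.073 = 1.952
P(T ≤ 37) = Φ(1.952) ≈ 0.975

0.975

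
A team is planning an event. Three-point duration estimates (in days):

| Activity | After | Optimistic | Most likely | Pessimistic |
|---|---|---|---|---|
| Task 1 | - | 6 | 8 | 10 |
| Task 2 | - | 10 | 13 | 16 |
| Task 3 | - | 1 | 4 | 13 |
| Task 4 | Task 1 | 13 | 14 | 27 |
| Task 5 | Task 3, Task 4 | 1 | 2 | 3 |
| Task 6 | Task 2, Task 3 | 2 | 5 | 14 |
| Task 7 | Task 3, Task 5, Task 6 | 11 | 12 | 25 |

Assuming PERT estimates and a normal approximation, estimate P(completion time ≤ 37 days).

0.188

te_Task 1 = (6 + 4·8 + 10)/6 = 48/6 = 8; σ²_Task 1 = ((10−6)/6)² = 0.444
te_Task 2 = (10 + 4·13 + 16)/6 = 78/6 = 13; σ²_Task 2 = ((16−10)/6)² = 1.000
te_Task 3 = (1 + 4·4 + 13)/6 = 30/6 = 5; σ²_Task 3 = ((13−1)/6)² = 4.000
te_Task 4 = (13 + 4·14 + 27)/6 = 96/6 = 16; σ²_Task 4 = ((27−13)/6)² = 5.444
te_Task 5 = (1 + 4·2 + 3)/6 = 12/6 = 2; σ²_Task 5 = ((3−1)/6)² = 0.111
te_Task 6 = (2 + 4·5 + 14)/6 = 36/6 = 6; σ²_Task 6 = ((14−2)/6)² = 4.000
te_Task 7 = (11 + 4·12 + 25)/6 = 84/6 = 14; σ²_Task 7 = ((25−11)/6)² = 5.444

Forward pass:
ES_Task 1 = 0; EF_Task 1 = 8
ES_Task 2 = 0; EF_Task 2 = 13
ES_Task 3 = 0; EF_Task 3 = 5
ES_Task 4 = 8; EF_Task 4 = 8+16 = 24
ES_Task 5 = max(EF_Task 3=5, EF_Task 4=24) = 24; EF_Task 5 = 24+2 = 26
ES_Task 6 = max(EF_Task 2=13, EF_Task 3=5) = 13; EF_Task 6 = 13+6 = 19
ES_Task 7 = max(EF_Task 3=5, EF_Task 5=26, EF_Task 6=19) = 26; EF_Task 7 = 26+14 = 40
Expected project duration μ = 40 days. Critical path: Task 1 → Task 4 → Task 5 → Task 7.

Variance along critical path = 0.444 + 5.444 + 0.111 + 5.444 = 11.444; σ = √11.444 = 3.383 days.
Z = (37 − 40) / 3.383 = -0.887
P(T ≤ 37) = Φ(-0.887) ≈ 0.188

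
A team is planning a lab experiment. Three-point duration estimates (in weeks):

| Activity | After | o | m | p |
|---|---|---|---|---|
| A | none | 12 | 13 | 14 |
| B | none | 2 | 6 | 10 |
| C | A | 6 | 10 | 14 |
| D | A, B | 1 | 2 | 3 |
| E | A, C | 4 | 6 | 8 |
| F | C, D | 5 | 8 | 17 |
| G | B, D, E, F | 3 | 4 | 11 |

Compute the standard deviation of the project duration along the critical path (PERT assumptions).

2.77 weeks

te_A = (12 + 4·13 + 14)/6 = 78/6 = 13; σ²_A = ((14−12)/6)² = 0.111
te_B = (2 + 4·6 + 10)/6 = 36/6 = 6; σ²_B = ((10−2)/6)² = 1.778
te_C = (6 + 4·10 + 14)/6 = 60/6 = 10; σ²_C = ((14−6)/6)² = 1.778
te_D = (1 + 4·2 + 3)/6 = 12/6 = 2; σ²_D = ((3−1)/6)² = 0.111
te_E = (4 + 4·6 + 8)/6 = 36/6 = 6; σ²_E = ((8−4)/6)² = 0.444
te_F = (5 + 4·8 + 17)/6 = 54/6 = 9; σ²_F = ((17−5)/6)² = 4.000
te_G = (3 + 4·4 + 11)/6 = 30/6 = 5; σ²_G = ((11−3)/6)² = 1.778

Forward pass:
ES_A = 0; EF_A = 13
ES_B = 0; EF_B = 6
ES_C = 13; EF_C = 13+10 = 23
ES_D = max(EF_A=13, EF_B=6) = 13; EF_D = 13+2 = 15
ES_E = max(EF_A=13, EF_C=23) = 23; EF_E = 23+6 = 29
ES_F = max(EF_C=23, EF_D=15) = 23; EF_F = 23+9 = 32
ES_G = max(EF_B=6, EF_D=15, EF_E=29, EF_F=32) = 32; EF_G = 32+5 = 37
Expected project duration μ = 37 weeks. Critical path: A → C → F → G.

Variance along critical path = 0.111 + 1.778 + 4.000 + 1.778 = 7.667
σ = √7.667 = 2.769 weeks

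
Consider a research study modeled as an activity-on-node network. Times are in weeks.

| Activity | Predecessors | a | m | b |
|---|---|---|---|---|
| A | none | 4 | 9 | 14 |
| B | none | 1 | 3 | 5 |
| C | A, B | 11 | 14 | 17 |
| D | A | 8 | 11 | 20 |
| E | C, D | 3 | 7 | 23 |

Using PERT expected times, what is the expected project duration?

32 weeks

te_A = (4 + 4·9 + 14)/6 = 54/6 = 9
te_B = (1 + 4·3 + 5)/6 = 18/6 = 3
te_C = (11 + 4·14 + 17)/6 = 84/6 = 14
te_D = (8 + 4·11 + 20)/6 = 72/6 = 12
te_E = (3 + 4·7 + 23)/6 = 54/6 = 9

Forward pass:
ES_A = 0; EF_A = 9
ES_B = 0; EF_B = 3
ES_C = max(EF_A=9, EF_B=3) = 9; EF_C = 9+14 = 23
ES_D = 9; EF_D = 9+12 = 21
ES_E = max(EF_C=23, EF_D=21) = 23; EF_E = 23+9 = 32
Expected project duration μ = 32 weeks. Critical path: A → C → E.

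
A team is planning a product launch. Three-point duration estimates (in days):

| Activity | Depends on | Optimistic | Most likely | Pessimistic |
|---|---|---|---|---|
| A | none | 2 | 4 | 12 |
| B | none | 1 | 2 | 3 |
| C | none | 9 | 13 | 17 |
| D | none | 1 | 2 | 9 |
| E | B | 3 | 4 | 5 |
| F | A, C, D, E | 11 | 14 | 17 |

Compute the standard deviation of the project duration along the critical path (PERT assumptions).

1.67 days

te_A = (2 + 4·4 + 12)/6 = 30/6 = 5; σ²_A = ((12−2)/6)² = 2.778
te_B = (1 + 4·2 + 3)/6 = 12/6 = 2; σ²_B = ((3−1)/6)² = 0.111
te_C = (9 + 4·13 + 17)/6 = 78/6 = 13; σ²_C = ((17−9)/6)² = 1.778
te_D = (1 + 4·2 + 9)/6 = 18/6 = 3; σ²_D = ((9−1)/6)² = 1.778
te_E = (3 + 4·4 + 5)/6 = 24/6 = 4; σ²_E = ((5−3)/6)² = 0.111
te_F = (11 + 4·14 + 17)/6 = 84/6 = 14; σ²_F = ((17−11)/6)² = 1.000

Forward pass:
ES_A = 0; EF_A = 5
ES_B = 0; EF_B = 2
ES_C = 0; EF_C = 13
ES_D = 0; EF_D = 3
ES_E = 2; EF_E = 2+4 = 6
ES_F = max(EF_A=5, EF_C=13, EF_D=3, EF_E=6) = 13; EF_F = 13+14 = 27
Expected project duration μ = 27 days. Critical path: C → F.

Variance along critical path = 1.778 + 1.000 = 2.778
σ = √2.778 = 1.667 days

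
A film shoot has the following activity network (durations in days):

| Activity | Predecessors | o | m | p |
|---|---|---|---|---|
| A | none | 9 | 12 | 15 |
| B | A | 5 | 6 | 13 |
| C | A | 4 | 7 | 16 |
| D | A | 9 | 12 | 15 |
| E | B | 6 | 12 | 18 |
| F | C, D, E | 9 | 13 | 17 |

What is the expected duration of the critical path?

te_A = (9 + 4·12 + 15)/6 = 72/6 = 12
te_B = (5 + 4·6 + 13)/6 = 42/6 = 7
te_C = (4 + 4·7 + 16)/6 = 48/6 = 8
te_D = (9 + 4·12 + 15)/6 = 72/6 = 12
te_E = (6 + 4·12 + 18)/6 = 72/6 = 12
te_F = (9 + 4·13 + 17)/6 = 78/6 = 13

Forward pass:
ES_A = 0; EF_A = 12
ES_B = 12; EF_B = 12+7 = 19
ES_C = 12; EF_C = 12+8 = 20
ES_D = 12; EF_D = 12+12 = 24
ES_E = 19; EF_E = 19+12 = 31
ES_F = max(EF_C=20, EF_D=24, EF_E=31) = 31; EF_F = 31+13 = 44
Expected project duration μ = 44 days. Critical path: A → B → E → F.

44 days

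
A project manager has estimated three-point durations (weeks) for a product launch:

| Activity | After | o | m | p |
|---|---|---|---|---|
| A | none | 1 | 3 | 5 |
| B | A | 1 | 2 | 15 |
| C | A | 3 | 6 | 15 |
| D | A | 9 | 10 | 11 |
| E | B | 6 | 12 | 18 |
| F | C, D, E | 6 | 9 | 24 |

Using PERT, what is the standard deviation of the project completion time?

te_A = (1 + 4·3 + 5)/6 = 18/6 = 3; σ²_A = ((5−1)/6)² = 0.444
te_B = (1 + 4·2 + 15)/6 = 24/6 = 4; σ²_B = ((15−1)/6)² = 5.444
te_C = (3 + 4·6 + 15)/6 = 42/6 = 7; σ²_C = ((15−3)/6)² = 4.000
te_D = (9 + 4·10 + 11)/6 = 60/6 = 10; σ²_D = ((11−9)/6)² = 0.111
te_E = (6 + 4·12 + 18)/6 = 72/6 = 12; σ²_E = ((18−6)/6)² = 4.000
te_F = (6 + 4·9 + 24)/6 = 66/6 = 11; σ²_F = ((24−6)/6)² = 9.000

Forward pass:
ES_A = 0; EF_A = 3
ES_B = 3; EF_B = 3+4 = 7
ES_C = 3; EF_C = 3+7 = 10
ES_D = 3; EF_D = 3+10 = 13
ES_E = 7; EF_E = 7+12 = 19
ES_F = max(EF_C=10, EF_D=13, EF_E=19) = 19; EF_F = 19+11 = 30
Expected project duration μ = 30 weeks. Critical path: A → B → E → F.

Variance along critical path = 0.444 + 5.444 + 4.000 + 9.000 = 18.889
σ = √18.889 = 4.346 weeks

4.35 weeks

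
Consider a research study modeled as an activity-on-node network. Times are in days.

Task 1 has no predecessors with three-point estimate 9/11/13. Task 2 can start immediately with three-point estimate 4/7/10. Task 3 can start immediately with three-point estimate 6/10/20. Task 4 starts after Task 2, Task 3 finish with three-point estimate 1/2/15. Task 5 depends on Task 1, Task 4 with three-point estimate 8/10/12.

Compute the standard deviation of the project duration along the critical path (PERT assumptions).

te_Task 1 = (9 + 4·11 + 13)/6 = 66/6 = 11; σ²_Task 1 = ((13−9)/6)² = 0.444
te_Task 2 = (4 + 4·7 + 10)/6 = 42/6 = 7; σ²_Task 2 = ((10−4)/6)² = 1.000
te_Task 3 = (6 + 4·10 + 20)/6 = 66/6 = 11; σ²_Task 3 = ((20−6)/6)² = 5.444
te_Task 4 = (1 + 4·2 + 15)/6 = 24/6 = 4; σ²_Task 4 = ((15−1)/6)² = 5.444
te_Task 5 = (8 + 4·10 + 12)/6 = 60/6 = 10; σ²_Task 5 = ((12−8)/6)² = 0.444

Forward pass:
ES_Task 1 = 0; EF_Task 1 = 11
ES_Task 2 = 0; EF_Task 2 = 7
ES_Task 3 = 0; EF_Task 3 = 11
ES_Task 4 = max(EF_Task 2=7, EF_Task 3=11) = 11; EF_Task 4 = 11+4 = 15
ES_Task 5 = max(EF_Task 1=11, EF_Task 4=15) = 15; EF_Task 5 = 15+10 = 25
Expected project duration μ = 25 days. Critical path: Task 3 → Task 4 → Task 5.

Variance along critical path = 5.444 + 5.444 + 0.444 = 11.333
σ = √11.333 = 3.367 days

3.37 days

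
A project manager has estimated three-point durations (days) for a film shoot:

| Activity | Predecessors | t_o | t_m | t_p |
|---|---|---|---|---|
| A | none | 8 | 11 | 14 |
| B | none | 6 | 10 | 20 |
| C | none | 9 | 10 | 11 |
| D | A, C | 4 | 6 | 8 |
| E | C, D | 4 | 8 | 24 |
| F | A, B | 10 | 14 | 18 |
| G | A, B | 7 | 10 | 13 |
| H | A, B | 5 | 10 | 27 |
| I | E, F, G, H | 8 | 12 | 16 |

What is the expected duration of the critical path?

39 days

te_A = (8 + 4·11 + 14)/6 = 66/6 = 11
te_B = (6 + 4·10 + 20)/6 = 66/6 = 11
te_C = (9 + 4·10 + 11)/6 = 60/6 = 10
te_D = (4 + 4·6 + 8)/6 = 36/6 = 6
te_E = (4 + 4·8 + 24)/6 = 60/6 = 10
te_F = (10 + 4·14 + 18)/6 = 84/6 = 14
te_G = (7 + 4·10 + 13)/6 = 60/6 = 10
te_H = (5 + 4·10 + 27)/6 = 72/6 = 12
te_I = (8 + 4·12 + 16)/6 = 72/6 = 12

Forward pass:
ES_A = 0; EF_A = 11
ES_B = 0; EF_B = 11
ES_C = 0; EF_C = 10
ES_D = max(EF_A=11, EF_C=10) = 11; EF_D = 11+6 = 17
ES_E = max(EF_C=10, EF_D=17) = 17; EF_E = 17+10 = 27
ES_F = max(EF_A=11, EF_B=11) = 11; EF_F = 11+14 = 25
ES_G = max(EF_A=11, EF_B=11) = 11; EF_G = 11+10 = 21
ES_H = max(EF_A=11, EF_B=11) = 11; EF_H = 11+12 = 23
ES_I = max(EF_E=27, EF_F=25, EF_G=21, EF_H=23) = 27; EF_I = 27+12 = 39
Expected project duration μ = 39 days. Critical path: A → D → E → I.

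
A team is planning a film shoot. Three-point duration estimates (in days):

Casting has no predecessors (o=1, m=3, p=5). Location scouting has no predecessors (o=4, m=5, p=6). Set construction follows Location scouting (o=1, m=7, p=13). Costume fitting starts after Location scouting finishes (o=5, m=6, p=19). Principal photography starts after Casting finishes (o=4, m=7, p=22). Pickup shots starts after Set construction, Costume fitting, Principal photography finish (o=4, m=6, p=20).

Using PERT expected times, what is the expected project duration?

21 days

te_Casting = (1 + 4·3 + 5)/6 = 18/6 = 3
te_Location scouting = (4 + 4·5 + 6)/6 = 30/6 = 5
te_Set construction = (1 + 4·7 + 13)/6 = 42/6 = 7
te_Costume fitting = (5 + 4·6 + 19)/6 = 48/6 = 8
te_Principal photography = (4 + 4·7 + 22)/6 = 54/6 = 9
te_Pickup shots = (4 + 4·6 + 20)/6 = 48/6 = 8

Forward pass:
ES_Casting = 0; EF_Casting = 3
ES_Location scouting = 0; EF_Location scouting = 5
ES_Set construction = 5; EF_Set construction = 5+7 = 12
ES_Costume fitting = 5; EF_Costume fitting = 5+8 = 13
ES_Principal photography = 3; EF_Principal photography = 3+9 = 12
ES_Pickup shots = max(EF_Set construction=12, EF_Costume fitting=13, EF_Principal photography=12) = 13; EF_Pickup shots = 13+8 = 21
Expected project duration μ = 21 days. Critical path: Location scouting → Costume fitting → Pickup shots.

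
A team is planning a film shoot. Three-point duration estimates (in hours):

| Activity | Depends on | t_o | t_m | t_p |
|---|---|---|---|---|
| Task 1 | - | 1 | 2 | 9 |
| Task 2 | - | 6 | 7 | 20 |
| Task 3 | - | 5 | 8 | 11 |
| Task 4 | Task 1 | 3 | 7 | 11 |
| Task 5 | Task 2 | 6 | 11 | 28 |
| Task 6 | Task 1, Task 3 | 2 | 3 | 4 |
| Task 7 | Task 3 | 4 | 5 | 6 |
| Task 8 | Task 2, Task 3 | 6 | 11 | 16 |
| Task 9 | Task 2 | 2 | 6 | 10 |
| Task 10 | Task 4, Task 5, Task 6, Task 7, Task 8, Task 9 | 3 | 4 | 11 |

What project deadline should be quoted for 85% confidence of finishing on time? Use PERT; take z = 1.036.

te_Task 1 = (1 + 4·2 + 9)/6 = 18/6 = 3; σ²_Task 1 = ((9−1)/6)² = 1.778
te_Task 2 = (6 + 4·7 + 20)/6 = 54/6 = 9; σ²_Task 2 = ((20−6)/6)² = 5.444
te_Task 3 = (5 + 4·8 + 11)/6 = 48/6 = 8; σ²_Task 3 = ((11−5)/6)² = 1.000
te_Task 4 = (3 + 4·7 + 11)/6 = 42/6 = 7; σ²_Task 4 = ((11−3)/6)² = 1.778
te_Task 5 = (6 + 4·11 + 28)/6 = 78/6 = 13; σ²_Task 5 = ((28−6)/6)² = 13.444
te_Task 6 = (2 + 4·3 + 4)/6 = 18/6 = 3; σ²_Task 6 = ((4−2)/6)² = 0.111
te_Task 7 = (4 + 4·5 + 6)/6 = 30/6 = 5; σ²_Task 7 = ((6−4)/6)² = 0.111
te_Task 8 = (6 + 4·11 + 16)/6 = 66/6 = 11; σ²_Task 8 = ((16−6)/6)² = 2.778
te_Task 9 = (2 + 4·6 + 10)/6 = 36/6 = 6; σ²_Task 9 = ((10−2)/6)² = 1.778
te_Task 10 = (3 + 4·4 + 11)/6 = 30/6 = 5; σ²_Task 10 = ((11−3)/6)² = 1.778

Forward pass:
ES_Task 1 = 0; EF_Task 1 = 3
ES_Task 2 = 0; EF_Task 2 = 9
ES_Task 3 = 0; EF_Task 3 = 8
ES_Task 4 = 3; EF_Task 4 = 3+7 = 10
ES_Task 5 = 9; EF_Task 5 = 9+13 = 22
ES_Task 6 = max(EF_Task 1=3, EF_Task 3=8) = 8; EF_Task 6 = 8+3 = 11
ES_Task 7 = 8; EF_Task 7 = 8+5 = 13
ES_Task 8 = max(EF_Task 2=9, EF_Task 3=8) = 9; EF_Task 8 = 9+11 = 20
ES_Task 9 = 9; EF_Task 9 = 9+6 = 15
ES_Task 10 = max(EF_Task 4=10, EF_Task 5=22, EF_Task 6=11, EF_Task 7=13, EF_Task 8=20, EF_Task 9=15) = 22; EF_Task 10 = 22+5 = 27
Expected project duration μ = 27 hours. Critical path: Task 2 → Task 5 → Task 10.

Variance along critical path = 5.444 + 13.444 + 1.778 = 20.667; σ = 4.546 hours.
D = μ + z·σ = 27 + 1.036·4.546 = 31.7 hours

31.7 hours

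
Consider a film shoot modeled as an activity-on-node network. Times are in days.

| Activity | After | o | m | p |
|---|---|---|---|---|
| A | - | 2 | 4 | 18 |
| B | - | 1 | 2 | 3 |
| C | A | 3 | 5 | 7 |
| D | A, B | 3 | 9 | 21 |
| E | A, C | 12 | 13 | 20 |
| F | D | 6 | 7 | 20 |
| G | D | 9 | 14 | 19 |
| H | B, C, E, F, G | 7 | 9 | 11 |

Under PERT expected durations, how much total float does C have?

te_A = (2 + 4·4 + 18)/6 = 36/6 = 6
te_B = (1 + 4·2 + 3)/6 = 12/6 = 2
te_C = (3 + 4·5 + 7)/6 = 30/6 = 5
te_D = (3 + 4·9 + 21)/6 = 60/6 = 10
te_E = (12 + 4·13 + 20)/6 = 84/6 = 14
te_F = (6 + 4·7 + 20)/6 = 54/6 = 9
te_G = (9 + 4·14 + 19)/6 = 84/6 = 14
te_H = (7 + 4·9 + 11)/6 = 54/6 = 9

Forward pass:
ES_A = 0; EF_A = 6
ES_B = 0; EF_B = 2
ES_C = 6; EF_C = 6+5 = 11
ES_D = max(EF_A=6, EF_B=2) = 6; EF_D = 6+10 = 16
ES_E = max(EF_A=6, EF_C=11) = 11; EF_E = 11+14 = 25
ES_F = 16; EF_F = 16+9 = 25
ES_G = 16; EF_G = 16+14 = 30
ES_H = max(EF_B=2, EF_C=11, EF_E=25, EF_F=25, EF_G=30) = 30; EF_H = 30+9 = 39
Expected project duration μ = 39 days. Critical path: A → D → G → H.

Backward pass:
LF_H = 39; LS_H = 39−9 = 30
LF_G = LS_H = 30; LS_G = 30−14 = 16
LF_F = LS_H = 30; LS_F = 30−9 = 21
LF_E = LS_H = 30; LS_E = 30−14 = 16
LF_D = min(LS_F=21, LS_G=16) = 16; LS_D = 16−10 = 6
LF_C = min(LS_E=16, LS_H=30) = 16; LS_C = 16−5 = 11
LF_B = min(LS_D=6, LS_H=30) = 6; LS_B = 6−2 = 4
LF_A = min(LS_C=11, LS_D=6, LS_E=16) = 6; LS_A = 6−6 = 0
Slack_C = LS_C − ES_C = 11 − 6 = 5

5 days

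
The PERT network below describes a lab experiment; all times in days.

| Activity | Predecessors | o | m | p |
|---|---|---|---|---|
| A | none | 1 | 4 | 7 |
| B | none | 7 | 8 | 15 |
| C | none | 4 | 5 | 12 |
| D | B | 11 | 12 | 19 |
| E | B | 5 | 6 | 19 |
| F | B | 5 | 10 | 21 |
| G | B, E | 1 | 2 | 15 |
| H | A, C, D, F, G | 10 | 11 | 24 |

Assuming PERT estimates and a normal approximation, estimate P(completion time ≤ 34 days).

0.369

te_A = (1 + 4·4 + 7)/6 = 24/6 = 4; σ²_A = ((7−1)/6)² = 1.000
te_B = (7 + 4·8 + 15)/6 = 54/6 = 9; σ²_B = ((15−7)/6)² = 1.778
te_C = (4 + 4·5 + 12)/6 = 36/6 = 6; σ²_C = ((12−4)/6)² = 1.778
te_D = (11 + 4·12 + 19)/6 = 78/6 = 13; σ²_D = ((19−11)/6)² = 1.778
te_E = (5 + 4·6 + 19)/6 = 48/6 = 8; σ²_E = ((19−5)/6)² = 5.444
te_F = (5 + 4·10 + 21)/6 = 66/6 = 11; σ²_F = ((21−5)/6)² = 7.111
te_G = (1 + 4·2 + 15)/6 = 24/6 = 4; σ²_G = ((15−1)/6)² = 5.444
te_H = (10 + 4·11 + 24)/6 = 78/6 = 13; σ²_H = ((24−10)/6)² = 5.444

Forward pass:
ES_A = 0; EF_A = 4
ES_B = 0; EF_B = 9
ES_C = 0; EF_C = 6
ES_D = 9; EF_D = 9+13 = 22
ES_E = 9; EF_E = 9+8 = 17
ES_F = 9; EF_F = 9+11 = 20
ES_G = max(EF_B=9, EF_E=17) = 17; EF_G = 17+4 = 21
ES_H = max(EF_A=4, EF_C=6, EF_D=22, EF_F=20, EF_G=21) = 22; EF_H = 22+13 = 35
Expected project duration μ = 35 days. Critical path: B → D → H.

Variance along critical path = 1.778 + 1.778 + 5.444 = 9.000; σ = √9.000 = 3.000 days.
Z = (34 − 35) / 3.000 = -0.333
P(T ≤ 34) = Φ(-0.333) ≈ 0.369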